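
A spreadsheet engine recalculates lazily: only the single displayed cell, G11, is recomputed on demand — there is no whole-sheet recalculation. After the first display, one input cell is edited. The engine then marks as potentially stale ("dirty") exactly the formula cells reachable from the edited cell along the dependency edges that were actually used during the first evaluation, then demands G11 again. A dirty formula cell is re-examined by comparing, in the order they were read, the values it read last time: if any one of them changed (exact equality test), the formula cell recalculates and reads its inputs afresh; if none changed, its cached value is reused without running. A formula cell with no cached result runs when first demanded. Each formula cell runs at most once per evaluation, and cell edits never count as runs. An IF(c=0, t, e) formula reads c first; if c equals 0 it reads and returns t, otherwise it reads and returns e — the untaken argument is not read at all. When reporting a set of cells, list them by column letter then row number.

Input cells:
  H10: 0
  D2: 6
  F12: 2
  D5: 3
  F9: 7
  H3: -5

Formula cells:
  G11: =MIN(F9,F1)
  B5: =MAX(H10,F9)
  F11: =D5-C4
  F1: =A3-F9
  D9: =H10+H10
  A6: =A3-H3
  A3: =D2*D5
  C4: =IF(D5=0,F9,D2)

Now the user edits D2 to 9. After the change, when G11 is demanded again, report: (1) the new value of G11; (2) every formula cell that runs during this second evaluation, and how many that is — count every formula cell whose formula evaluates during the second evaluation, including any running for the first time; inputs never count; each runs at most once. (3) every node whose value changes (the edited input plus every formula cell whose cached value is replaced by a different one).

New value of G11: 7.
Formula cells that run: A3, F1, G11 — 3 in total.
Values that change: A3, D2, F1.

First evaluation (everything demanded from the output):
  A3 = 6 * 3 = 18
  F1 = 18 - 7 = 11
  G11 = MIN(7, 11) = 7

Propagation after the edit:
  A3: runs — D2 6->9; result 27.
  F1: runs — A3 18->27; result 20.
  G11: runs — F1 11->20; result 7 (same value as before).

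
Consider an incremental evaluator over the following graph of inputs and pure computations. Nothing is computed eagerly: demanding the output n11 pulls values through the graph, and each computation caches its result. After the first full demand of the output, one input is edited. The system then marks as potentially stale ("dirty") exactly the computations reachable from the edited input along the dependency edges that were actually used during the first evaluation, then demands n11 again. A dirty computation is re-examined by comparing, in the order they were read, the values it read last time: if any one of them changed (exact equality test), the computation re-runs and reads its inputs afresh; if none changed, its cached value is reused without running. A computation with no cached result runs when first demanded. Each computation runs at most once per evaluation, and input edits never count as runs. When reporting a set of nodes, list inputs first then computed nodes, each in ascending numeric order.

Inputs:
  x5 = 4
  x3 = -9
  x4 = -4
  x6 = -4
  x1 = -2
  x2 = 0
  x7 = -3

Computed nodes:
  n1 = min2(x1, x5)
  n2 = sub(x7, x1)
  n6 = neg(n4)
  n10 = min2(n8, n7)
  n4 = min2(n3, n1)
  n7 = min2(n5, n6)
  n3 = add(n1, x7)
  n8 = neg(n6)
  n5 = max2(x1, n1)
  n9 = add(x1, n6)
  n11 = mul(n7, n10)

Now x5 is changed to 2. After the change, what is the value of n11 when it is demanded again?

Initial pass — values computed on the first demand:
  n1 = min2(-2, 4) = -2
  n3 = add(-2, -3) = -5
  n4 = min2(-5, -2) = -5
  n5 = max2(-2, -2) = -2
  n6 = neg(-5) = 5
  n7 = min2(-2, 5) = -2
  n8 = neg(5) = -5
  n10 = min2(-5, -2) = -5
  n11 = mul(-2, -5) = 10

Second demand — change propagation:
  n1: re-runs because x5 4->2; new result -2 (unchanged).
  n3: re-examined; everything it read last time is the same (n1 unchanged, x7 unchanged) — cache -5 kept, no run.
  n4: re-examined; everything it read last time is the same (n3 unchanged, n1 unchanged) — cache -5 kept, no run.
  n5: re-examined; everything it read last time is the same (x1 unchanged, n1 unchanged) — cache -2 kept, no run.
  n6: re-examined; everything it read last time is the same (n4 unchanged) — cache 5 kept, no run.
  n7: re-examined; everything it read last time is the same (n5 unchanged, n6 unchanged) — cache -2 kept, no run.
  n8: re-examined; everything it read last time is the same (n6 unchanged) — cache -5 kept, no run.
  n10: re-examined; everything it read last time is the same (n8 unchanged, n7 unchanged) — cache -5 kept, no run.
  n11: re-examined; everything it read last time is the same (n7 unchanged, n10 unchanged) — cache 10 kept, no run.

The important point: n1 recomputes to an identical value, and the output ends up unchanged.

n11 now evaluates to 10.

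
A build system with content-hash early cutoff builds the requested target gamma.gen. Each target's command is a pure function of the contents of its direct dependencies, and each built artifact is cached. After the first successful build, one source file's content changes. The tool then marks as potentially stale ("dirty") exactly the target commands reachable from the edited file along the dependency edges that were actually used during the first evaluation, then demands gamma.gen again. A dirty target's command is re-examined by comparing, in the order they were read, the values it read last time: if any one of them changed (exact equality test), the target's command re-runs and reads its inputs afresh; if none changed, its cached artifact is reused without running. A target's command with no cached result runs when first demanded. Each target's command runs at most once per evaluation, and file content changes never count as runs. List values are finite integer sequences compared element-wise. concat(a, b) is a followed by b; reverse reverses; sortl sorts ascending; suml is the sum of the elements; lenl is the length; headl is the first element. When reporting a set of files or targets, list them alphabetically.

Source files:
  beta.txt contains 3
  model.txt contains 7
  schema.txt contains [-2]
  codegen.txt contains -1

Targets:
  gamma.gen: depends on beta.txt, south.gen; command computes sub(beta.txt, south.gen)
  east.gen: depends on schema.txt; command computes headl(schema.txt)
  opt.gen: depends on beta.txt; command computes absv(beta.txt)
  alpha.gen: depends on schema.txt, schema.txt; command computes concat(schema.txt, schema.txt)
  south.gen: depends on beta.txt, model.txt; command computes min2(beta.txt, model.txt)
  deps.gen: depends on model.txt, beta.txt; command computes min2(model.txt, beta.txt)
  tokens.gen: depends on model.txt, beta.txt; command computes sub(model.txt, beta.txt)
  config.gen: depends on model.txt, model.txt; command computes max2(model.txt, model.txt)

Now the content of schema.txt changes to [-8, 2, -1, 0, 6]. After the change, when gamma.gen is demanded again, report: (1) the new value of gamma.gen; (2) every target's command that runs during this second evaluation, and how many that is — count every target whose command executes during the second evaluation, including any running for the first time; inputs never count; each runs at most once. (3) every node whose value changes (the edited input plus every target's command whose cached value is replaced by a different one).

New value of gamma.gen: 0.
Target commands that run: none — 0 in total.
Values that change: schema.txt.
Key observation: schema.txt is never demanded by the output, so the edit triggers no recomputation at all.

First evaluation (everything demanded from the output):
  south.gen = min2(3, 7) = 3
  gamma.gen = sub(3, 3) = 0

Propagation after the edit:
  schema.txt feeds no computation that the output demands — nothing is marked dirty and nothing runs.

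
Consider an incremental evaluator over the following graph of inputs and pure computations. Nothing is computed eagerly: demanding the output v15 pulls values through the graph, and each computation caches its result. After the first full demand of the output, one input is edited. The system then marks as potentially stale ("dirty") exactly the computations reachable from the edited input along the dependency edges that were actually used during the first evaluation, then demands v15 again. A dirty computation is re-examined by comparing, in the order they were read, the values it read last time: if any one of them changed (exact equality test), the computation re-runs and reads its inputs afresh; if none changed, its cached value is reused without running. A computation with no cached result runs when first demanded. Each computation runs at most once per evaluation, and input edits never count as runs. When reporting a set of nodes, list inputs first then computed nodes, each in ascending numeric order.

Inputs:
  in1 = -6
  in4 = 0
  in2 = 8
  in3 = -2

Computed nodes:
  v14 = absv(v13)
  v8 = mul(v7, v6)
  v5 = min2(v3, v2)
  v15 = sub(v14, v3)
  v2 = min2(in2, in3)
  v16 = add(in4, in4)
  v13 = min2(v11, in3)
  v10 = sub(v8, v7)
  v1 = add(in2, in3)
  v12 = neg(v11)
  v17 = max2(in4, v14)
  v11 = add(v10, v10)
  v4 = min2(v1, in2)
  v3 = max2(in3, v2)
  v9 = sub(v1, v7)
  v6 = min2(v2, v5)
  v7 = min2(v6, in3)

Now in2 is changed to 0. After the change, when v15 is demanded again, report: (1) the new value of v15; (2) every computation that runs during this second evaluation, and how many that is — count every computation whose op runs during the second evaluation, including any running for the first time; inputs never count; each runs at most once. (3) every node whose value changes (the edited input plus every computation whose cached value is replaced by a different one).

Initial pass — values computed on the first demand:
  v2 = min2(8, -2) = -2
  v3 = max2(-2, -2) = -2
  v5 = min2(-2, -2) = -2
  v6 = min2(-2, -2) = -2
  v7 = min2(-2, -2) = -2
  v8 = mul(-2, -2) = 4
  v10 = sub(4, -2) = 6
  v11 = add(6, 6) = 12
  v13 = min2(12, -2) = -2
  v14 = absv(-2) = 2
  v15 = sub(2, -2) = 4

Second demand — change propagation:
  v2: re-runs because in2 8->0; new result -2 (unchanged).
  v3: re-examined; everything it read last time is the same (in3 unchanged, v2 unchanged) — cache -2 kept, no run.
  v5: re-examined; everything it read last time is the same (v3 unchanged, v2 unchanged) — cache -2 kept, no run.
  v6: re-examined; everything it read last time is the same (v2 unchanged, v5 unchanged) — cache -2 kept, no run.
  v7: re-examined; everything it read last time is the same (v6 unchanged, in3 unchanged) — cache -2 kept, no run.
  v8: re-examined; everything it read last time is the same (v7 unchanged, v6 unchanged) — cache 4 kept, no run.
  v10: re-examined; everything it read last time is the same (v8 unchanged, v7 unchanged) — cache 6 kept, no run.
  v11: re-examined; everything it read last time is the same (v10 unchanged, v10 unchanged) — cache 12 kept, no run.
  v13: re-examined; everything it read last time is the same (v11 unchanged, in3 unchanged) — cache -2 kept, no run.
  v14: re-examined; everything it read last time is the same (v13 unchanged) — cache 2 kept, no run.
  v15: re-examined; everything it read last time is the same (v14 unchanged, v3 unchanged) — cache 4 kept, no run.

The important point: v2 recomputes to an identical value, and the output ends up unchanged.

v15 now evaluates to 4.
Run set: v2 (1 run).
Changed values: in2.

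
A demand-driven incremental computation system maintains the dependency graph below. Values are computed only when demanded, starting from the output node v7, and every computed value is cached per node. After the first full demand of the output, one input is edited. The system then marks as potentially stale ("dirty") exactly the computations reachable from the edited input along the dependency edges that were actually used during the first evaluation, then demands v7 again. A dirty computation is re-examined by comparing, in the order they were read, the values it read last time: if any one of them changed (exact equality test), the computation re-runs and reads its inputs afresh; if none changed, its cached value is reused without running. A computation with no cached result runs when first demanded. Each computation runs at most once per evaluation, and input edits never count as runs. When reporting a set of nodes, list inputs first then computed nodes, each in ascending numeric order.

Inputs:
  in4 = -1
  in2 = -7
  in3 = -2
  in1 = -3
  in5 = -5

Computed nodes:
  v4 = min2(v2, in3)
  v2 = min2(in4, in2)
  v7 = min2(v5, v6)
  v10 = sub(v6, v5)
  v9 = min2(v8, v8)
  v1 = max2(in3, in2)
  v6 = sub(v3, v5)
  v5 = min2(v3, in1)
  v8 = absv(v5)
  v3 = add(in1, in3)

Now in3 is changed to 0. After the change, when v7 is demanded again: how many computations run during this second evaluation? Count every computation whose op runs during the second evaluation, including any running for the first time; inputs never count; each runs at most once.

Computations that run: v3, v5, v6, v7 — 4 in total.

First evaluation (everything demanded from the output):
  v3 = add(-3, -2) = -5
  v5 = min2(-5, -3) = -5
  v6 = sub(-5, -5) = 0
  v7 = min2(-5, 0) = -5

Propagation after the edit:
  v3: runs — in3 -2->0; result -3.
  v5: runs — v3 -5->-3; result -3.
  v6: runs — v3 -5->-3; v5 -5->-3; result 0 (same value as before).
  v7: runs — v5 -5->-3; result -3.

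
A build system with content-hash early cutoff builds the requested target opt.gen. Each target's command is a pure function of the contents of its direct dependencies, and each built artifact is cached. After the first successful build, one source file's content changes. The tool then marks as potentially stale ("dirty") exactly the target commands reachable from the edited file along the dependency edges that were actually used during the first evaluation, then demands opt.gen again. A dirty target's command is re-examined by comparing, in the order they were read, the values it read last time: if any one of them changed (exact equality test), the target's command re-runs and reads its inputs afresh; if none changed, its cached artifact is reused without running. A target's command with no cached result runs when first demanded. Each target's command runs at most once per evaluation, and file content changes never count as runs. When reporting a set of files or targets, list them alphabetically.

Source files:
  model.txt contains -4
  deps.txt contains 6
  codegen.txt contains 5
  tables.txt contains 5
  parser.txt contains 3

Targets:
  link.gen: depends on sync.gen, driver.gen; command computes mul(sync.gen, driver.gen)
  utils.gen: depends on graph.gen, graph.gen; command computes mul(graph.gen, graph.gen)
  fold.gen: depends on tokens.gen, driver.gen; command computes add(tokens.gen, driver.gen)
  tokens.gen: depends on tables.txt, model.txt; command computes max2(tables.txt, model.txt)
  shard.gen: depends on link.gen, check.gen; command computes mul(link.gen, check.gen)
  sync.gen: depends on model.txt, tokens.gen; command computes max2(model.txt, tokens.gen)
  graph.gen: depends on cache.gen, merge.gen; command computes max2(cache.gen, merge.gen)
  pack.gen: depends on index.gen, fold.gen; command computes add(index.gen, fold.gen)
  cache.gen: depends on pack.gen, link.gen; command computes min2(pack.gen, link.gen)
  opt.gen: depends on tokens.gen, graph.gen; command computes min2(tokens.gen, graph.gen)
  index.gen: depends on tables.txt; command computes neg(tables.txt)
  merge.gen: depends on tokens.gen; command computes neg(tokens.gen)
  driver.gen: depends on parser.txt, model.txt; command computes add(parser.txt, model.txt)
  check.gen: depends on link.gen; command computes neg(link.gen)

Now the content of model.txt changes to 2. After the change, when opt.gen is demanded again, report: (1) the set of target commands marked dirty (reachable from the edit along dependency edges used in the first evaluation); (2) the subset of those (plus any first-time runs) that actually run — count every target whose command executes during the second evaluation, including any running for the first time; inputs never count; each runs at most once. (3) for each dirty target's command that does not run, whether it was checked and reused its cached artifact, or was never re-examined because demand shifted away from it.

First evaluation (everything demanded from the output):
  driver.gen = add(3, -4) = -1
  index.gen = neg(5) = -5
  tokens.gen = max2(5, -4) = 5
  fold.gen = add(5, -1) = 4
  merge.gen = neg(5) = -5
  pack.gen = add(-5, 4) = -1
  sync.gen = max2(-4, 5) = 5
  link.gen = mul(5, -1) = -5
  cache.gen = min2(-1, -5) = -5
  graph.gen = max2(-5, -5) = -5
  opt.gen = min2(5, -5) = -5

Propagation after the edit:
  driver.gen: runs — model.txt -4->2; result 5.
  tokens.gen: runs — model.txt -4->2; result 5 (same value as before).
  fold.gen: runs — driver.gen -1->5; result 10.
  merge.gen: checked — values it read are unchanged (tokens.gen unchanged); reused cached -5 without running.
  pack.gen: runs — fold.gen 4->10; result 5.
  sync.gen: runs — model.txt -4->2; result 5 (same value as before).
  link.gen: runs — driver.gen -1->5; result 25.
  cache.gen: runs — pack.gen -1->5; link.gen -5->25; result 5.
  graph.gen: runs — cache.gen -5->5; result 5.
  opt.gen: runs — graph.gen -5->5; result 5.

Key observation: the cutoff stops propagation at merge.gen — its inputs' values are unchanged, so it reuses its cache.

Marked dirty: cache.gen, driver.gen, fold.gen, graph.gen, link.gen, merge.gen, opt.gen, pack.gen, sync.gen, tokens.gen.
Target commands that run: cache.gen, driver.gen, fold.gen, graph.gen, link.gen, opt.gen, pack.gen, sync.gen, tokens.gen — 9 in total.
Checked but reused from cache: merge.gen.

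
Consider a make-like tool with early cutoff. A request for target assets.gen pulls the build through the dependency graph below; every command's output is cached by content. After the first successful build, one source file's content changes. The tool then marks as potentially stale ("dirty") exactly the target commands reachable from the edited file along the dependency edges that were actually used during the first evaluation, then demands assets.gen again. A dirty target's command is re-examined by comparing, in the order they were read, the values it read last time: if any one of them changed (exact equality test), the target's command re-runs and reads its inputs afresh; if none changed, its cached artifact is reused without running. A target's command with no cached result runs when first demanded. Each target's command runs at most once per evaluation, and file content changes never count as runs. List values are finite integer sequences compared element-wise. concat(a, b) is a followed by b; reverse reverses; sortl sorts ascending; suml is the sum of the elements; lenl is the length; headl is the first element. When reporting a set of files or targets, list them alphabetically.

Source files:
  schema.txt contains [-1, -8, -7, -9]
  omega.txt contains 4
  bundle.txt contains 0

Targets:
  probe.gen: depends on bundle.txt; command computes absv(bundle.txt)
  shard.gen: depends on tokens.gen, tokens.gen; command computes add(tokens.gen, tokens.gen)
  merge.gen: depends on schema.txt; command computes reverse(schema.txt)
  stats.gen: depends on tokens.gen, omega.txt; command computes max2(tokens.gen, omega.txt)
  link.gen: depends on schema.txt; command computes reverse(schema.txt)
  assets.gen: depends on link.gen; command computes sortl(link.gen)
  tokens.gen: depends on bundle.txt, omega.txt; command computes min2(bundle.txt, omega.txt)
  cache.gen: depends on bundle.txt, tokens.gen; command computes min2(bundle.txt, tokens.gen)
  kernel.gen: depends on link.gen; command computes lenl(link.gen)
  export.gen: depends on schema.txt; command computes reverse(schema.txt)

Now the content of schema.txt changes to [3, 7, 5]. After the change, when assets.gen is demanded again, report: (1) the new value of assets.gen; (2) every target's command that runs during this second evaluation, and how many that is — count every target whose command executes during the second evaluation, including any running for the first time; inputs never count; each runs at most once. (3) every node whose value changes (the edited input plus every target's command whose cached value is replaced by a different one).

First demand of the output computes:
  link.gen = reverse([-1, -8, -7, -9]) = [-9, -7, -8, -1]
  assets.gen = sortl([-9, -7, -8, -1]) = [-9, -8, -7, -1]

After the edit, cleaning proceeds:
  link.gen: a read changed (schema.txt [-1, -8, -7, -9]->[3, 7, 5]) — executes, giving [5, 7, 3].
  assets.gen: a read changed (link.gen [-9, -7, -8, -1]->[5, 7, 3]) — executes, giving [3, 5, 7].

Demanding assets.gen again yields [3, 5, 7].
2 target commands run: assets.gen, link.gen.
The nodes whose values change: assets.gen, link.gen, schema.txt.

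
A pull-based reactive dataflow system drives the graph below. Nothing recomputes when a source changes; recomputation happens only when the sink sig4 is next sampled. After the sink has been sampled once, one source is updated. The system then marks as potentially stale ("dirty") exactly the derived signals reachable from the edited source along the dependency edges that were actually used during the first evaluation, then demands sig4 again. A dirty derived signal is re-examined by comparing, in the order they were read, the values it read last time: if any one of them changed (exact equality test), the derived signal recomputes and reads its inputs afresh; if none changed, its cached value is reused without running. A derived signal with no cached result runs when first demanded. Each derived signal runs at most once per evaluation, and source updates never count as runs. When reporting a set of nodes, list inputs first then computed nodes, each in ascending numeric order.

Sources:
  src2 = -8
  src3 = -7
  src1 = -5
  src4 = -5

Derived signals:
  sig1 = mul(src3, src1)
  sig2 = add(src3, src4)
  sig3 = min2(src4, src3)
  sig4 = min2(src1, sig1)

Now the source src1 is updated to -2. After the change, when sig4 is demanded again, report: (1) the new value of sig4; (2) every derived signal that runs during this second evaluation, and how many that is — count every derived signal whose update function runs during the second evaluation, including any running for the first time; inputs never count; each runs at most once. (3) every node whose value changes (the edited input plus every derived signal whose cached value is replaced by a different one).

First evaluation (everything demanded from the output):
  sig1 = mul(-7, -5) = 35
  sig4 = min2(-5, 35) = -5

Propagation after the edit:
  sig1: runs — src1 -5->-2; result 14.
  sig4: runs — src1 -5->-2; sig1 35->14; result -2.

New value of sig4: -2.
Derived signals that run: sig1, sig4 — 2 in total.
Values that change: src1, sig1, sig4.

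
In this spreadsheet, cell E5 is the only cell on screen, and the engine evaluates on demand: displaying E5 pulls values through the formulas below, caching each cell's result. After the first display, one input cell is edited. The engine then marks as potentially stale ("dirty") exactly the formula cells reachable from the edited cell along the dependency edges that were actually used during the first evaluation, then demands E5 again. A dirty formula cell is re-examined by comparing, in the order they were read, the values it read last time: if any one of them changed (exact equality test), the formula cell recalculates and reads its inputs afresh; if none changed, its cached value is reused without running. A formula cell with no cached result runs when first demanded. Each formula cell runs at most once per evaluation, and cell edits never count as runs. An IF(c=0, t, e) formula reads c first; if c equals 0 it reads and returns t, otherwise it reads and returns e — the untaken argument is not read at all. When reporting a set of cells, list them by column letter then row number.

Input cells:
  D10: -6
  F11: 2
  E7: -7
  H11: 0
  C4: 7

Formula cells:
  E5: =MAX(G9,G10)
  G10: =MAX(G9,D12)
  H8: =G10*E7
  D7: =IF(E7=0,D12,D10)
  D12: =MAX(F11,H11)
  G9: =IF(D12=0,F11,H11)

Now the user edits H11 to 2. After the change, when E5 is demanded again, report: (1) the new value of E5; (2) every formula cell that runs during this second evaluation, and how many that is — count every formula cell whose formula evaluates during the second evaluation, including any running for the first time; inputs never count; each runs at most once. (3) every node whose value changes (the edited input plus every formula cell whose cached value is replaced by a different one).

E5 now evaluates to 2.
Run set: D12, E5, G9, G10 (4 run).
Changed values: G9, H11.

Initial pass — values computed on the first demand:
  D12 = MAX(2, 0) = 2
  G9 = IF(D12=0: D12=2 -> else branch H11) = 0
  G10 = MAX(0, 2) = 2
  E5 = MAX(0, 2) = 2

Second demand — change propagation:
  D12: re-runs because H11 0->2; new result 2 (unchanged).
  G9: re-runs because H11 0->2; new result 2.
  G10: re-runs because G9 0->2; new result 2 (unchanged).
  E5: re-runs because G9 0->2; new result 2 (unchanged).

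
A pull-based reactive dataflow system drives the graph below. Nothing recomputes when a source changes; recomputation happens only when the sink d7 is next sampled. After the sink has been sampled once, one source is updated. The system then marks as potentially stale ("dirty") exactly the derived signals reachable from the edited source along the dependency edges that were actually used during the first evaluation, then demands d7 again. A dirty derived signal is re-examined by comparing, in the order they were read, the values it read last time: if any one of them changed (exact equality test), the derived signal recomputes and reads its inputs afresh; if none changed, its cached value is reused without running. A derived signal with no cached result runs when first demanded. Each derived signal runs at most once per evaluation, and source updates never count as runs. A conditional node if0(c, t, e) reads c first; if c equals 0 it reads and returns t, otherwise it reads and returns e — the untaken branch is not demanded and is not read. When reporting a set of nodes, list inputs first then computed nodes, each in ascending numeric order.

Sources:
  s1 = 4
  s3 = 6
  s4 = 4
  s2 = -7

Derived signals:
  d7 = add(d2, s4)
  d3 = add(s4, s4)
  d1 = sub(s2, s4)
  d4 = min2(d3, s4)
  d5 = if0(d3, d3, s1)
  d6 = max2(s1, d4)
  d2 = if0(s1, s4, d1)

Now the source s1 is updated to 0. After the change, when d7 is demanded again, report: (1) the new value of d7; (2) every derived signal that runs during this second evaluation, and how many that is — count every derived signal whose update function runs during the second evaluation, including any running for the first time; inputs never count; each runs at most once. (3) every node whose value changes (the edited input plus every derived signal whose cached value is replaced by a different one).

New value of d7: 8.
Derived signals that run: d2, d7 — 2 in total.
Values that change: s1, d2, d7.

First evaluation (everything demanded from the output):
  d1 = sub(-7, 4) = -11
  d2 = if0(s1=4 -> else branch d1) = -11
  d7 = add(-11, 4) = -7

Propagation after the edit:
  d2: runs — s1 4->0; result 4.
  d7: runs — d2 -11->4; result 8.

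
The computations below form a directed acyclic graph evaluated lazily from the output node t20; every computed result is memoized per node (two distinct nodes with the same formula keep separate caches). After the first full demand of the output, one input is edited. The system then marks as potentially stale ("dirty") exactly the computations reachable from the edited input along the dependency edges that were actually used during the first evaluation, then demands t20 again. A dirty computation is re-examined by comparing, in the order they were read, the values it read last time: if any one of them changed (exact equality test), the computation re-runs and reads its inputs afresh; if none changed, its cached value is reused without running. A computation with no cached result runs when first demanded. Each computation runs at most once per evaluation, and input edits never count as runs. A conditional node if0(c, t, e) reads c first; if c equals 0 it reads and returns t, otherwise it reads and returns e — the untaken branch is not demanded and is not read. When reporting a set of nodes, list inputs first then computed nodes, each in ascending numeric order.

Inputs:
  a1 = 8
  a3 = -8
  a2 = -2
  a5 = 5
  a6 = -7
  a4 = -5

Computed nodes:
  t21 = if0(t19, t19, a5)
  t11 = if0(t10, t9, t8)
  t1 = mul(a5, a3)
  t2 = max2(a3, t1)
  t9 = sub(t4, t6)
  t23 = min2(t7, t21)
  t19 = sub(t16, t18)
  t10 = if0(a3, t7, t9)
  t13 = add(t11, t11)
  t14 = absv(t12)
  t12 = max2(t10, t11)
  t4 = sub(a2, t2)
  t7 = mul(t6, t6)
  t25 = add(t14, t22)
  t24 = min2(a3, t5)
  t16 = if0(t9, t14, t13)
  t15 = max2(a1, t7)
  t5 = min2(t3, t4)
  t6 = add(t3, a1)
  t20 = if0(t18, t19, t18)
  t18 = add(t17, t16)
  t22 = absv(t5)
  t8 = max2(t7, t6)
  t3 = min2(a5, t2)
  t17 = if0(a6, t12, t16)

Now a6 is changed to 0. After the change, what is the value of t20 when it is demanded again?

Demanding t20 again yields 6.
Note the branch switch — demand abandons t19, which is never re-examined.

First demand of the output computes:
  t1 = mul(5, -8) = -40
  t2 = max2(-8, -40) = -8
  t3 = min2(5, -8) = -8
  t4 = sub(-2, -8) = 6
  t6 = add(-8, 8) = 0
  t7 = mul(0, 0) = 0
  t8 = max2(0, 0) = 0
  t9 = sub(6, 0) = 6
  t10 = if0(a3=-8 -> else branch t9) = 6
  t11 = if0(t10=6 -> else branch t8) = 0
  t13 = add(0, 0) = 0
  t16 = if0(t9=6 -> else branch t13) = 0
  t17 = if0(a6=-7 -> else branch t16) = 0
  t18 = add(0, 0) = 0
  t19 = sub(0, 0) = 0
  t20 = if0(t18=0 -> then branch t19) = 0

After the edit, cleaning proceeds:
  t12: had never run; runs now, result 6.
  t17: a read changed (a6 -7->0) — executes, giving 6.
  t18: a read changed (t17 0->6) — executes, giving 6.
  t19: stays stale; no demand reaches it after the flip.
  t20: a read changed (t18 0->6) — executes, giving 6.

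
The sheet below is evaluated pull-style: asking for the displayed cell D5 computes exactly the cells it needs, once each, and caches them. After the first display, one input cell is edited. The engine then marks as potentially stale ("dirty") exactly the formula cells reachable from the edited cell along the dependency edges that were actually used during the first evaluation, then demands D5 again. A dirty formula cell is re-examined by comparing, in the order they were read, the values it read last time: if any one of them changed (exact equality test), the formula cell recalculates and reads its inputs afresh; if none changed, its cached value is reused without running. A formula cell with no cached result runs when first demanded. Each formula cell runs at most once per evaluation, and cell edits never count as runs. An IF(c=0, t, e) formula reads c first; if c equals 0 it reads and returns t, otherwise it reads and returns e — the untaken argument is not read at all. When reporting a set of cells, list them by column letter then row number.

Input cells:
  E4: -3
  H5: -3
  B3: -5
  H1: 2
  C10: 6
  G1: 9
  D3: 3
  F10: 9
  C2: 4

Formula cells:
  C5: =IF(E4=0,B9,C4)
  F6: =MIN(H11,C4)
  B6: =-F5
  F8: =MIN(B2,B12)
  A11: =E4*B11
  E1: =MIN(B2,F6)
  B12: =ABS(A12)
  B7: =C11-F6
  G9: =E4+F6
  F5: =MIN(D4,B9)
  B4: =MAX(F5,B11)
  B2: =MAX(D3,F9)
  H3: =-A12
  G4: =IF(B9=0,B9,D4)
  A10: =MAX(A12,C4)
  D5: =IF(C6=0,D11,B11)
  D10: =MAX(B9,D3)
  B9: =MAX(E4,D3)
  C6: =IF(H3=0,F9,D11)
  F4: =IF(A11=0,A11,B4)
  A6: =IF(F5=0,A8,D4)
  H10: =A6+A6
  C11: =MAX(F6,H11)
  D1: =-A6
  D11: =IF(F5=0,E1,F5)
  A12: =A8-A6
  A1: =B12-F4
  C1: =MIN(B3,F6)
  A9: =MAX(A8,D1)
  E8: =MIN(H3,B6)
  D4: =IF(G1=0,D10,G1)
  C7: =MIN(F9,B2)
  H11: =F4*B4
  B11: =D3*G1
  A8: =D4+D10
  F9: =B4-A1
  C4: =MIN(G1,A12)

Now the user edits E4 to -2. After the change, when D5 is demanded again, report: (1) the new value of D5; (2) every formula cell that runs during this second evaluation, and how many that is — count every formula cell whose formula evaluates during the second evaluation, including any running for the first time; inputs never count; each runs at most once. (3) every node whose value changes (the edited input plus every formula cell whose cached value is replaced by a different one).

First demand of the output computes:
  B9 = MAX(-3, 3) = 3
  B11 = 3 * 9 = 27
  D10 = MAX(3, 3) = 3
  D4 = IF(G1=0: G1=9 -> else branch G1) = 9
  A8 = 9 + 3 = 12
  F5 = MIN(9, 3) = 3
  A6 = IF(F5=0: F5=3 -> else branch D4) = 9
  A12 = 12 - 9 = 3
  D11 = IF(F5=0: F5=3 -> else branch F5) = 3
  H3 = -(3) = -3
  C6 = IF(H3=0: H3=-3 -> else branch D11) = 3
  D5 = IF(C6=0: C6=3 -> else branch B11) = 27

After the edit, cleaning proceeds:
  B9: a read changed (E4 -3->-2) — executes, giving 3 — identical to its old value.
  D10: dirty, but its reads are unchanged (B9 unchanged, D3 unchanged); cached 3 stands.
  A8: dirty, but its reads are unchanged (D4 unchanged, D10 unchanged); cached 12 stands.
  F5: dirty, but its reads are unchanged (D4 unchanged, B9 unchanged); cached 3 stands.
  A6: dirty, but its reads are unchanged (F5 unchanged, D4 unchanged); cached 9 stands.
  A12: dirty, but its reads are unchanged (A8 unchanged, A6 unchanged); cached 3 stands.
  D11: dirty, but its reads are unchanged (F5 unchanged, F5 unchanged); cached 3 stands.
  H3: dirty, but its reads are unchanged (A12 unchanged); cached -3 stands.
  C6: dirty, but its reads are unchanged (H3 unchanged, D11 unchanged); cached 3 stands.
  D5: dirty, but its reads are unchanged (C6 unchanged, B11 unchanged); cached 27 stands.

Note the absorption at B9: it re-runs yet its value is the same, leaving the output's value untouched.

Demanding D5 again yields 27.
1 formula cells run: B9.
The nodes whose values change: E4.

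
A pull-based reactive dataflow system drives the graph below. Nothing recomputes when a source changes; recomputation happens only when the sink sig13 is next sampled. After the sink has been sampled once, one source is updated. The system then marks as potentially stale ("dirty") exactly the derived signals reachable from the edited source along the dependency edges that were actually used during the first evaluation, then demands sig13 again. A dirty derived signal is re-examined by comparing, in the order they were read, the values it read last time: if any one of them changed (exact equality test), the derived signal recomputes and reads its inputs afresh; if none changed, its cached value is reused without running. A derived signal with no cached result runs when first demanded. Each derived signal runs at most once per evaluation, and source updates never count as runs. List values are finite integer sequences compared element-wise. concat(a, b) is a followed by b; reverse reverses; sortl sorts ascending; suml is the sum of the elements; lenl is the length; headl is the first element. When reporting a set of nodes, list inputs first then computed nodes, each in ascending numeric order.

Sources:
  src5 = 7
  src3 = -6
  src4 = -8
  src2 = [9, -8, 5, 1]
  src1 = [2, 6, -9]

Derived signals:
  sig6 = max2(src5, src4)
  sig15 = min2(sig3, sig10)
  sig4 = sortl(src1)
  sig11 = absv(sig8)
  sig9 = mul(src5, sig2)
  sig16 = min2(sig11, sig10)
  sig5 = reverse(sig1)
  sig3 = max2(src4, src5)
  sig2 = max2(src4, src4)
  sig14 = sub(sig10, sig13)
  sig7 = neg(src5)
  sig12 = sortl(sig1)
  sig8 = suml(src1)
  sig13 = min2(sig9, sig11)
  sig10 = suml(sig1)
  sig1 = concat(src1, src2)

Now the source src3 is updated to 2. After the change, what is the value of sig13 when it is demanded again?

First evaluation (everything demanded from the output):
  sig2 = max2(-8, -8) = -8
  sig8 = suml([2, 6, -9]) = -1
  sig9 = mul(7, -8) = -56
  sig11 = absv(-1) = 1
  sig13 = min2(-56, 1) = -56

Propagation after the edit:
  src3 feeds no computation that the output demands — nothing is marked dirty and nothing runs.

Key observation: src3 is never demanded by the output, so the edit triggers no recomputation at all.

New value of sig13: -56.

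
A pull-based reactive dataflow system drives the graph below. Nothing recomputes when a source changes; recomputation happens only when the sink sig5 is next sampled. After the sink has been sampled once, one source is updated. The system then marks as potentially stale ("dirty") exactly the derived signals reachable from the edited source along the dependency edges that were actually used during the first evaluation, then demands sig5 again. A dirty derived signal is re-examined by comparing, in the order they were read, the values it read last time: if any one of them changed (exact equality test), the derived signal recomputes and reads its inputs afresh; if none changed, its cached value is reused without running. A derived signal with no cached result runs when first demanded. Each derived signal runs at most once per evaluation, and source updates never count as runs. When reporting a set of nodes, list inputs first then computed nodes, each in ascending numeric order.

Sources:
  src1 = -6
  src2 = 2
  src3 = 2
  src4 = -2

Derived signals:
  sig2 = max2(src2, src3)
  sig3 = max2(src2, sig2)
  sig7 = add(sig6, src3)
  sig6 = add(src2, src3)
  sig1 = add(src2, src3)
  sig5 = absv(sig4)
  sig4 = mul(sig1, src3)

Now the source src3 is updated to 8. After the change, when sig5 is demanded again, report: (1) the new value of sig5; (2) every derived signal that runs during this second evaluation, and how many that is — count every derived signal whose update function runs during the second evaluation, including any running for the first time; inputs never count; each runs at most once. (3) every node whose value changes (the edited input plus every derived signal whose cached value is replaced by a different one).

New value of sig5: 80.
Derived signals that run: sig1, sig4, sig5 — 3 in total.
Values that change: src3, sig1, sig4, sig5.

First evaluation (everything demanded from the output):
  sig1 = add(2, 2) = 4
  sig4 = mul(4, 2) = 8
  sig5 = absv(8) = 8

Propagation after the edit:
  sig1: runs — src3 2->8; result 10.
  sig4: runs — sig1 4->10; src3 2->8; result 80.
  sig5: runs — sig4 8->80; result 80.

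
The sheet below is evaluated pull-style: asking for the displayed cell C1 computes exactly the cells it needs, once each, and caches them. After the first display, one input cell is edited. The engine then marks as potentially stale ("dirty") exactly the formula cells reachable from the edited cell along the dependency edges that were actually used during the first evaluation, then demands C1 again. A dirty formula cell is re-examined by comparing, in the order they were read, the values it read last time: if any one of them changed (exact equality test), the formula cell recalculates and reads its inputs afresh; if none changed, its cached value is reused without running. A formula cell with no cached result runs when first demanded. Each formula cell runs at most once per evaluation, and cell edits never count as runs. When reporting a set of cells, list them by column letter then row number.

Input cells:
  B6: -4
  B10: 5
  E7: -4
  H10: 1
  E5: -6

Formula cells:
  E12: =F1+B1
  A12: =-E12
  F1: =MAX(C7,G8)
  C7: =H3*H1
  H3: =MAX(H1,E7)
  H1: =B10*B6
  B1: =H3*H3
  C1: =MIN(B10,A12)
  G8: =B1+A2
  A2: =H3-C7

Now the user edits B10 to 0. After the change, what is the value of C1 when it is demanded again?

Demanding C1 again yields 0.

First demand of the output computes:
  H1 = 5 * -4 = -20
  H3 = MAX(-20, -4) = -4
  B1 = -4 * -4 = 16
  C7 = -4 * -20 = 80
  A2 = -4 - 80 = -84
  G8 = 16 + -84 = -68
  F1 = MAX(80, -68) = 80
  E12 = 80 + 16 = 96
  A12 = -(96) = -96
  C1 = MIN(5, -96) = -96

After the edit, cleaning proceeds:
  H1: a read changed (B10 5->0) — executes, giving 0.
  H3: a read changed (H1 -20->0) — executes, giving 0.
  B1: a read changed (H3 -4->0; H3 -4->0) — executes, giving 0.
  C7: a read changed (H3 -4->0; H1 -20->0) — executes, giving 0.
  A2: a read changed (H3 -4->0; C7 80->0) — executes, giving 0.
  G8: a read changed (B1 16->0; A2 -84->0) — executes, giving 0.
  F1: a read changed (C7 80->0; G8 -68->0) — executes, giving 0.
  E12: a read changed (F1 80->0; B1 16->0) — executes, giving 0.
  A12: a read changed (E12 96->0) — executes, giving 0.
  C1: a read changed (B10 5->0; A12 -96->0) — executes, giving 0.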